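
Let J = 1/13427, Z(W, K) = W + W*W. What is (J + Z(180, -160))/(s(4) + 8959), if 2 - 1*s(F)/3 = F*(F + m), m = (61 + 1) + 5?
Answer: 437451661/108933251 ≈ 4.0158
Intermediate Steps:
m = 67 (m = 62 + 5 = 67)
Z(W, K) = W + W²
s(F) = 6 - 3*F*(67 + F) (s(F) = 6 - 3*F*(F + 67) = 6 - 3*F*(67 + F))
J = 1/13427 ≈ 7.4477e-5
(J + Z(180, -160))/(s(4) + 8959) = (1/13427 + 180*(1 + 180))/((6 - 201*4 - 3*4²) + 8959) = (1/13427 + 180*181)/((6 - 804 - 3*16) + 8959) = (1/13427 + 32580)/((6 - 804 - 48) + 8959) = 437451661/(13427*(-846 + 8959)) = (437451661/13427)/8113 = (437451661/13427)*(1/8113) = 437451661/108933251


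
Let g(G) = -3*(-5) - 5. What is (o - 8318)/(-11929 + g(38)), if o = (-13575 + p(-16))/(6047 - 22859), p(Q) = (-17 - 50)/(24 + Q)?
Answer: 1118629061/1603057824 ≈ 0.69781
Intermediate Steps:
g(G) = 10 (g(G) = 15 - 5 = 10)
p(Q) = -67/(24 + Q)
o = 108667/134496 (o = (-13575 - 67/(24 - 16))/(6047 - 22859) = (-13575 - 67/8)/(-16812) = (-13575 - 67*⅛)*(-1/16812) = (-13575 - 67/8)*(-1/16812) = -108667/8*(-1/16812) = 108667/134496 ≈ 0.80796)
(o - 8318)/(-11929 + g(38)) = (108667/134496 - 8318)/(-11929 + 10) = -1118629061/134496/(-11919) = -1118629061/134496*(-1/11919) = 1118629061/1603057824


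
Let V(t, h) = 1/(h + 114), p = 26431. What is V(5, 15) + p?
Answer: 3409600/129 ≈ 26431.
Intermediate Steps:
V(t, h) = 1/(114 + h)
V(5, 15) + p = 1/(114 + 15) + 26431 = 1/129 + 26431 = 3409600/129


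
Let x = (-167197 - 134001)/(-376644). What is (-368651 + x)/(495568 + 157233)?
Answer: -69424943023/122936789922 ≈ -0.56472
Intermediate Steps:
x = 150599/188322 (x = -301198*(-1/376644) = 150599/188322 ≈ 0.79969)
(-368651 + x)/(495568 + 157233) = (-368651 + 150599/188322)/(495568 + 157233) = -69424943023/188322/652801 = -69424943023/188322*1/652801 = -69424943023/122936789922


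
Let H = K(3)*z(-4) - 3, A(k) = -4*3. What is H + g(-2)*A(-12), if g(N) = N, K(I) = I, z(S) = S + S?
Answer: -3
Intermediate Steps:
z(S) = 2*S
A(k) = -12
H = -27 (H = 3*(2*(-4)) - 3 = 3*(-8) - 3 = -24 - 3 = -27)
H + g(-2)*A(-12) = -27 - 2*(-12) = -27 + 24 = -3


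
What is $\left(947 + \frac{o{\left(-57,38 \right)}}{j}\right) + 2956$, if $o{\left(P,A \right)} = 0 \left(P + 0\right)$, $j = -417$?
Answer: $3903$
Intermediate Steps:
$o{\left(P,A \right)} = 0$ ($o{\left(P,A \right)} = 0 P = 0$)
$\left(947 + \frac{o{\left(-57,38 \right)}}{j}\right) + 2956 = \left(947 + \frac{0}{-417}\right) + 2956 = \left(947 + 0 \left(- \frac{1}{417}\right)\right) + 2956 = \left(947 + 0\right) + 2956 = 947 + 2956 = 3903$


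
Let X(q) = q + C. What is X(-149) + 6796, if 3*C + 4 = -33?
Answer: 19904/3 ≈ 6634.7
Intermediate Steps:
C = -37/3 (C = -4/3 + (1/3)*(-33) = -4/3 - 11 = -37/3 ≈ -12.333)
X(q) = -37/3 + q (X(q) = q - 37/3 = -37/3 + q)
X(-149) + 6796 = (-37/3 - 149) + 6796 = -484/3 + 6796 = 19904/3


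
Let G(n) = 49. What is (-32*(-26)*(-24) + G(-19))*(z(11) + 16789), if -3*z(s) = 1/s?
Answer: -11035843084/33 ≈ -3.3442e+8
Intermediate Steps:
z(s) = -1/(3*s)
(-32*(-26)*(-24) + G(-19))*(z(11) + 16789) = (-32*(-26)*(-24) + 49)*(-1/3/11 + 16789) = (832*(-24) + 49)*(-1/3*1/11 + 16789) = (-19968 + 49)*(-1/33 + 16789) = -19919*554036/33 = -11035843084/33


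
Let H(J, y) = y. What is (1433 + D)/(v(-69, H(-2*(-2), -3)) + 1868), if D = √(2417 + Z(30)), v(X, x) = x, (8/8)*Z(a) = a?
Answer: 1433/1865 + √2447/1865 ≈ 0.79489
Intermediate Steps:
Z(a) = a
D = √2447 (D = √(2417 + 30) = √2447 ≈ 49.467)
(1433 + D)/(v(-69, H(-2*(-2), -3)) + 1868) = (1433 + √2447)/(-3 + 1868) = (1433 + √2447)/1865 = (1433 + √2447)*(1/1865) = 1433/1865 + √2447/1865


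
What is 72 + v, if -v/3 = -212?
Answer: 708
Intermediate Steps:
v = 636 (v = -3*(-212) = 636)
72 + v = 72 + 636 = 708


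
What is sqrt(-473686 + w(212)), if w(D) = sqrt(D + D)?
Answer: sqrt(-473686 + 2*sqrt(106)) ≈ 688.23*I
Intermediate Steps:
w(D) = sqrt(2)*sqrt(D) (w(D) = sqrt(2*D) = sqrt(2)*sqrt(D))
sqrt(-473686 + w(212)) = sqrt(-473686 + sqrt(2)*sqrt(212)) = sqrt(-473686 + sqrt(2)*(2*sqrt(53))) = sqrt(-473686 + 2*sqrt(106))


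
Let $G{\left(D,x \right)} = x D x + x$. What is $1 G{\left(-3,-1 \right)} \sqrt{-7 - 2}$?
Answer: $- 12 i \approx - 12.0 i$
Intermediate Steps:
$G{\left(D,x \right)} = x + D x^{2}$ ($G{\left(D,x \right)} = D x x + x = D x^{2} + x = x + D x^{2}$)
$1 G{\left(-3,-1 \right)} \sqrt{-7 - 2} = 1 \left(- (1 - -3)\right) \sqrt{-7 - 2} = 1 \left(- (1 + 3)\right) \sqrt{-9} = 1 \left(\left(-1\right) 4\right) 3 i = 1 \left(-4\right) 3 i = - 4 \cdot 3 i = - 12 i$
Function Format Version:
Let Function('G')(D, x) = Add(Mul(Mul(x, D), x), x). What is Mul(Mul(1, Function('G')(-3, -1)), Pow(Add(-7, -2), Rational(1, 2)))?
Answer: Mul(-12, I) ≈ Mul(-12.000, I)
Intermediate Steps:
Function('G')(D, x) = Add(x, Mul(D, Pow(x, 2))) (Function('G')(D, x) = Add(Mul(Mul(D, x), x), x) = Add(Mul(D, Pow(x, 2)), x) = Add(x, Mul(D, Pow(x, 2))))
Mul(Mul(1, Function('G')(-3, -1)), Pow(Add(-7, -2), Rational(1, 2))) = Mul(Mul(1, Mul(-1, Add(1, Mul(-3, -1)))), Pow(Add(-7, -2), Rational(1, 2))) = Mul(Mul(1, Mul(-1, Add(1, 3))), Pow(-9, Rational(1, 2))) = Mul(Mul(1, Mul(-1, 4)), Mul(3, I)) = Mul(Mul(1, -4), Mul(3, I)) = Mul(-4, Mul(3, I)) = Mul(-12, I)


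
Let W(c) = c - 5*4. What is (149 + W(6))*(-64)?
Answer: -8640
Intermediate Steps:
W(c) = -20 + c (W(c) = c - 20 = -20 + c)
(149 + W(6))*(-64) = (149 + (-20 + 6))*(-64) = (149 - 14)*(-64) = 135*(-64) = -8640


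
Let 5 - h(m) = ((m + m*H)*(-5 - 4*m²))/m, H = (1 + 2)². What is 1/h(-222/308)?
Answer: 5929/449305 ≈ 0.013196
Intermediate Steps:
H = 9 (H = 3² = 9)
h(m) = 55 + 40*m² (h(m) = 5 - (m + m*9)*(-5 - 4*m²)/m = 5 - (m + 9*m)*(-5 - 4*m²)/m = 5 - (10*m)*(-5 - 4*m²)/m = 5 - 10*m*(-5 - 4*m²)/m = 5 - (-50 - 40*m²) = 5 + (50 + 40*m²) = 55 + 40*m²)
1/h(-222/308) = 1/(55 + 40*(-222/308)²) = 1/(55 + 40*(-222*1/308)²) = 1/(55 + 40*(-111/154)²) = 1/(55 + 40*(12321/23716)) = 1/(55 + 123210/5929) = 1/(449305/5929) = 5929/449305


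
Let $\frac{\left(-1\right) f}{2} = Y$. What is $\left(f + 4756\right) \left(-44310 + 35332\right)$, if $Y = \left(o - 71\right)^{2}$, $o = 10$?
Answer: $24114908$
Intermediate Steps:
$Y = 3721$ ($Y = \left(10 - 71\right)^{2} = \left(-61\right)^{2} = 3721$)
$f = -7442$ ($f = \left(-2\right) 3721 = -7442$)
$\left(f + 4756\right) \left(-44310 + 35332\right) = \left(-7442 + 4756\right) \left(-44310 + 35332\right) = \left(-2686\right) \left(-8978\right) = 24114908$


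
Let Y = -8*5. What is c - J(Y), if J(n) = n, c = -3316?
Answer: -3276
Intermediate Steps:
Y = -40
c - J(Y) = -3316 - 1*(-40) = -3316 + 40 = -3276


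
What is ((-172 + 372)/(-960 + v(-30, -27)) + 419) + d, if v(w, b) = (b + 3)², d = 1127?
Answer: 74183/48 ≈ 1545.5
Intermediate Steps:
v(w, b) = (3 + b)²
((-172 + 372)/(-960 + v(-30, -27)) + 419) + d = ((-172 + 372)/(-960 + (3 - 27)²) + 419) + 1127 = (200/(-960 + (-24)²) + 419) + 1127 = (200/(-960 + 576) + 419) + 1127 = (200/(-384) + 419) + 1127 = (200*(-1/384) + 419) + 1127 = (-25/48 + 419) + 1127 = 20087/48 + 1127 = 74183/48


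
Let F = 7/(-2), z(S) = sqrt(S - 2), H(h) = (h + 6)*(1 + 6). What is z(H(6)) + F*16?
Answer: -56 + sqrt(82) ≈ -46.945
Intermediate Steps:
H(h) = 42 + 7*h (H(h) = (6 + h)*7 = 42 + 7*h)
z(S) = sqrt(-2 + S)
F = -7/2 (F = 7*(-1/2) = -7/2 ≈ -3.5000)
z(H(6)) + F*16 = sqrt(-2 + (42 + 7*6)) - 7/2*16 = sqrt(-2 + (42 + 42)) - 56 = sqrt(-2 + 84) - 56 = sqrt(82) - 56 = -56 + sqrt(82)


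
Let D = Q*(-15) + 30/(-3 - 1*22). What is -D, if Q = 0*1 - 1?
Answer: -69/5 ≈ -13.800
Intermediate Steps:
Q = -1 (Q = 0 - 1 = -1)
D = 69/5 (D = -1*(-15) + 30/(-3 - 1*22) = 15 + 30/(-3 - 22) = 15 + 30/(-25) = 15 + 30*(-1/25) = 15 - 6/5 = 69/5 ≈ 13.800)
-D = -1*69/5 = -69/5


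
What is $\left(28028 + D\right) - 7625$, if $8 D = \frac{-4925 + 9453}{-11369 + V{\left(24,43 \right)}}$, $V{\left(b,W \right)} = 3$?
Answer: $\frac{115949966}{5683} \approx 20403.0$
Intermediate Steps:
$D = - \frac{283}{5683}$ ($D = \frac{\left(-4925 + 9453\right) \frac{1}{-11369 + 3}}{8} = \frac{4528 \frac{1}{-11366}}{8} = \frac{4528 \left(- \frac{1}{11366}\right)}{8} = \frac{1}{8} \left(- \frac{2264}{5683}\right) = - \frac{283}{5683} \approx -0.049798$)
$\left(28028 + D\right) - 7625 = \left(28028 - \frac{283}{5683}\right) - 7625 = \frac{159282841}{5683} - 7625 = \frac{115949966}{5683}$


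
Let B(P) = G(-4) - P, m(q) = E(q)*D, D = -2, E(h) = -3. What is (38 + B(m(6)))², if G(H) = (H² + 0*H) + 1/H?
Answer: 36481/16 ≈ 2280.1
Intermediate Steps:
G(H) = 1/H + H² (G(H) = (H² + 0) + 1/H = H² + 1/H = 1/H + H²)
m(q) = 6 (m(q) = -3*(-2) = 6)
B(P) = 63/4 - P (B(P) = (1 + (-4)³)/(-4) - P = -(1 - 64)/4 - P = -¼*(-63) - P = 63/4 - P)
(38 + B(m(6)))² = (38 + (63/4 - 1*6))² = (38 + (63/4 - 6))² = (38 + 39/4)² = (191/4)² = 36481/16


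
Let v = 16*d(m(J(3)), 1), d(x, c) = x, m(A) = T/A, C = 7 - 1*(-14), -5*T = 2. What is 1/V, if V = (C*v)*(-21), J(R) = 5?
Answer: 25/14112 ≈ 0.0017715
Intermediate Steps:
T = -⅖ (T = -⅕*2 = -⅖ ≈ -0.40000)
C = 21 (C = 7 + 14 = 21)
m(A) = -2/(5*A)
v = -32/25 (v = 16*(-⅖/5) = 16*(-⅖*⅕) = 16*(-2/25) = -32/25 ≈ -1.2800)
V = 14112/25 (V = (21*(-32/25))*(-21) = -672/25*(-21) = 14112/25 ≈ 564.48)
1/V = 1/(14112/25) = 25/14112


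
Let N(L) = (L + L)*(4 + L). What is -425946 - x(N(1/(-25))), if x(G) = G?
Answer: -266216052/625 ≈ -4.2595e+5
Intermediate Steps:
N(L) = 2*L*(4 + L) (N(L) = (2*L)*(4 + L) = 2*L*(4 + L))
-425946 - x(N(1/(-25))) = -425946 - 2*(4 + 1/(-25))/(-25) = -425946 - 2*(-1)*(4 - 1/25)/25 = -425946 - 2*(-1)*99/(25*25) = -425946 - 1*(-198/625) = -425946 + 198/625 = -266216052/625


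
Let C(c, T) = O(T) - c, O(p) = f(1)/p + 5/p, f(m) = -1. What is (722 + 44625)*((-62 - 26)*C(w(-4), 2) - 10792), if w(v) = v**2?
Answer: -433517320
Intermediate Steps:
O(p) = 4/p (O(p) = -1/p + 5/p = 4/p)
C(c, T) = -c + 4/T (C(c, T) = 4/T - c = -c + 4/T)
(722 + 44625)*((-62 - 26)*C(w(-4), 2) - 10792) = (722 + 44625)*((-62 - 26)*(-1*(-4)**2 + 4/2) - 10792) = 45347*(-88*(-1*16 + 4*(1/2)) - 10792) = 45347*(-88*(-16 + 2) - 10792) = 45347*(-88*(-14) - 10792) = 45347*(1232 - 10792) = 45347*(-9560) = -433517320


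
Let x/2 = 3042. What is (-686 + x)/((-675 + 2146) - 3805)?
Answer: -2699/1167 ≈ -2.3128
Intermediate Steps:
x = 6084 (x = 2*3042 = 6084)
(-686 + x)/((-675 + 2146) - 3805) = (-686 + 6084)/((-675 + 2146) - 3805) = 5398/(1471 - 3805) = 5398/(-2334) = 5398*(-1/2334) = -2699/1167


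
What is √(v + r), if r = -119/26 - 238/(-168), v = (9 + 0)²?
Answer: √473577/78 ≈ 8.8227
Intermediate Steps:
v = 81 (v = 9² = 81)
r = -493/156 (r = -119*1/26 - 238*(-1/168) = -119/26 + 17/12 = -493/156 ≈ -3.1603)
√(v + r) = √(81 - 493/156) = √(12143/156) = √473577/78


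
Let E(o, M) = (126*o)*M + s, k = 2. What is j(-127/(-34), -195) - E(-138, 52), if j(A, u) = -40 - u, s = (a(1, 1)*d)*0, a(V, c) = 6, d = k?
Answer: 904331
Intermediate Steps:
d = 2
s = 0 (s = (6*2)*0 = 12*0 = 0)
E(o, M) = 126*M*o (E(o, M) = (126*o)*M + 0 = 126*M*o + 0 = 126*M*o)
j(-127/(-34), -195) - E(-138, 52) = (-40 - 1*(-195)) - 126*52*(-138) = (-40 + 195) - 1*(-904176) = 155 + 904176 = 904331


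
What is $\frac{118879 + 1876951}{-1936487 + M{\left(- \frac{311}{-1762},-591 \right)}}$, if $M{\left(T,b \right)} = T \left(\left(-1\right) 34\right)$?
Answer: $- \frac{879163115}{853025167} \approx -1.0306$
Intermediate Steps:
$M{\left(T,b \right)} = - 34 T$ ($M{\left(T,b \right)} = T \left(-34\right) = - 34 T$)
$\frac{118879 + 1876951}{-1936487 + M{\left(- \frac{311}{-1762},-591 \right)}} = \frac{118879 + 1876951}{-1936487 - 34 \left(- \frac{311}{-1762}\right)} = \frac{1995830}{-1936487 - 34 \left(\left(-311\right) \left(- \frac{1}{1762}\right)\right)} = \frac{1995830}{-1936487 - \frac{5287}{881}} = \frac{1995830}{- \frac{1706050334}{881}} = 1995830 \left(- \frac{881}{1706050334}\right) = - \frac{879163115}{853025167}$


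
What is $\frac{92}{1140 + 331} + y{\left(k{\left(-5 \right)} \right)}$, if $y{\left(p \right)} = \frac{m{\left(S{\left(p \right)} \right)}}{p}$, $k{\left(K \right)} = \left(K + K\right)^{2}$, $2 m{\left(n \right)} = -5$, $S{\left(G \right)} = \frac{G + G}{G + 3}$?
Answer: $\frac{2209}{58840} \approx 0.037542$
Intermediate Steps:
$S{\left(G \right)} = \frac{2 G}{3 + G}$
$m{\left(n \right)} = - \frac{5}{2}$ ($m{\left(n \right)} = \frac{1}{2} \left(-5\right) = - \frac{5}{2}$)
$k{\left(K \right)} = 4 K^{2}$ ($k{\left(K \right)} = \left(2 K\right)^{2} = 4 K^{2}$)
$y{\left(p \right)} = - \frac{5}{2 p}$
$\frac{92}{1140 + 331} + y{\left(k{\left(-5 \right)} \right)} = \frac{92}{1140 + 331} - \frac{5}{2 \cdot 4 \left(-5\right)^{2}} = \frac{92}{1471} - \frac{5}{2 \cdot 4 \cdot 25} = 92 \cdot \frac{1}{1471} - \frac{5}{2 \cdot 100} = \frac{92}{1471} - \frac{1}{40} = \frac{2209}{58840}$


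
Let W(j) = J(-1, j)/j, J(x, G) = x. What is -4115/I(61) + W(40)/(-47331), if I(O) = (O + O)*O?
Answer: -3895337579/7044746040 ≈ -0.55294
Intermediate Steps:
I(O) = 2*O² (I(O) = (2*O)*O = 2*O²)
W(j) = -1/j
-4115/I(61) + W(40)/(-47331) = -4115/(2*61²) - 1/40/(-47331) = -4115/(2*3721) - 1*1/40*(-1/47331) = -4115/7442 - 1/40*(-1/47331) = -4115*1/7442 + 1/1893240 = -4115/7442 + 1/1893240 = -3895337579/7044746040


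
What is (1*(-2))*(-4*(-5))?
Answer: -40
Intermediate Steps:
(1*(-2))*(-4*(-5)) = -2*20 = -40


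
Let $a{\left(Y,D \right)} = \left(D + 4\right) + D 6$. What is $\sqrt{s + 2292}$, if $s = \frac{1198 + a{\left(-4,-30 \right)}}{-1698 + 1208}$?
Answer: $\frac{2 \sqrt{701305}}{35} \approx 47.854$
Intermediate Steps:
$a{\left(Y,D \right)} = 4 + 7 D$ ($a{\left(Y,D \right)} = \left(4 + D\right) + 6 D = 4 + 7 D$)
$s = - \frac{496}{245}$ ($s = \frac{1198 + \left(4 + 7 \left(-30\right)\right)}{-1698 + 1208} = \frac{1198 + \left(4 - 210\right)}{-490} = \left(1198 - 206\right) \left(- \frac{1}{490}\right) = 992 \left(- \frac{1}{490}\right) = - \frac{496}{245} \approx -2.0245$)
$\sqrt{s + 2292} = \sqrt{- \frac{496}{245} + 2292} = \sqrt{\frac{561044}{245}} = \frac{2 \sqrt{701305}}{35}$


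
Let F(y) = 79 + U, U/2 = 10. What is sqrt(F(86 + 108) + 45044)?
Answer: sqrt(45143) ≈ 212.47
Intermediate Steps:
U = 20 (U = 2*10 = 20)
F(y) = 99 (F(y) = 79 + 20 = 99)
sqrt(F(86 + 108) + 45044) = sqrt(99 + 45044) = sqrt(45143)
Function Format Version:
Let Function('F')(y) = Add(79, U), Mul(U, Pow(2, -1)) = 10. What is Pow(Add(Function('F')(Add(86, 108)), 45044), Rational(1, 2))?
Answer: Pow(45143, Rational(1, 2)) ≈ 212.47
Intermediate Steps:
U = 20 (U = Mul(2, 10) = 20)
Function('F')(y) = 99 (Function('F')(y) = Add(79, 20) = 99)
Pow(Add(Function('F')(Add(86, 108)), 45044), Rational(1, 2)) = Pow(Add(99, 45044), Rational(1, 2)) = Pow(45143, Rational(1, 2))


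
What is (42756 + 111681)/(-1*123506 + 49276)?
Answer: -154437/74230 ≈ -2.0805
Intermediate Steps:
(42756 + 111681)/(-1*123506 + 49276) = 154437/(-123506 + 49276) = 154437/(-74230) = 154437*(-1/74230) = -154437/74230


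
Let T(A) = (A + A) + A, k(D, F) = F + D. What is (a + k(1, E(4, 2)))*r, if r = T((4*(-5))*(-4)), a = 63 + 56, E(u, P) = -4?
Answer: 27840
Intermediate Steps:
a = 119
k(D, F) = D + F
T(A) = 3*A (T(A) = 2*A + A = 3*A)
r = 240 (r = 3*((4*(-5))*(-4)) = 3*(-20*(-4)) = 3*80 = 240)
(a + k(1, E(4, 2)))*r = (119 + (1 - 4))*240 = (119 - 3)*240 = 116*240 = 27840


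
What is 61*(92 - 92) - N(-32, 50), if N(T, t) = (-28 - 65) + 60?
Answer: 33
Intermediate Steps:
N(T, t) = -33 (N(T, t) = -93 + 60 = -33)
61*(92 - 92) - N(-32, 50) = 61*(92 - 92) - 1*(-33) = 61*0 + 33 = 0 + 33 = 33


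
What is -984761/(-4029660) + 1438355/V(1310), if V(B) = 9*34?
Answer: 35780141643/7611580 ≈ 4700.8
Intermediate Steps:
V(B) = 306
-984761/(-4029660) + 1438355/V(1310) = -984761/(-4029660) + 1438355/306 = -984761*(-1/4029660) + 1438355*(1/306) = 984761/4029660 + 1438355/306 = 35780141643/7611580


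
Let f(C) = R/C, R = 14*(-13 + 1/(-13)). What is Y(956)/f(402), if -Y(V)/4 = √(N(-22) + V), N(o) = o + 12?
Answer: 5226*√946/595 ≈ 270.15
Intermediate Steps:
N(o) = 12 + o
R = -2380/13 (R = 14*(-13 - 1/13) = 14*(-170/13) = -2380/13 ≈ -183.08)
f(C) = -2380/(13*C)
Y(V) = -4*√(-10 + V) (Y(V) = -4*√((12 - 22) + V) = -4*√(-10 + V))
Y(956)/f(402) = (-4*√(-10 + 956))/((-2380/13/402)) = (-4*√946)/((-2380/13*1/402)) = (-4*√946)/(-1190/2613) = -4*√946*(-2613/1190) = 5226*√946/595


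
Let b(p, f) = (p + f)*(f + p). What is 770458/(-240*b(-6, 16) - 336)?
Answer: -29633/936 ≈ -31.659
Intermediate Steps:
b(p, f) = (f + p)² (b(p, f) = (f + p)*(f + p) = (f + p)²)
770458/(-240*b(-6, 16) - 336) = 770458/(-240*(16 - 6)² - 336) = 770458/(-240*10² - 336) = 770458/(-240*100 - 336) = 770458/(-24000 - 336) = 770458/(-24336) = 770458*(-1/24336) = -29633/936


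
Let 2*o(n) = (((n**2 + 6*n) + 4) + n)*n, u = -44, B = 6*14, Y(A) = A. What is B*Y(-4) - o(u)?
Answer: 35568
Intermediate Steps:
B = 84
o(n) = n*(4 + n**2 + 7*n)/2 (o(n) = ((((n**2 + 6*n) + 4) + n)*n)/2 = (((4 + n**2 + 6*n) + n)*n)/2 = ((4 + n**2 + 7*n)*n)/2 = (n*(4 + n**2 + 7*n))/2 = n*(4 + n**2 + 7*n)/2)
B*Y(-4) - o(u) = 84*(-4) - (-44)*(4 + (-44)**2 + 7*(-44))/2 = -336 - (-44)*(4 + 1936 - 308)/2 = -336 - (-44)*1632/2 = -336 - 1*(-35904) = -336 + 35904 = 35568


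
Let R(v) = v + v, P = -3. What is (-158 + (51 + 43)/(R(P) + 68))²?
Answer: 23532201/961 ≈ 24487.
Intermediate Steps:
R(v) = 2*v
(-158 + (51 + 43)/(R(P) + 68))² = (-158 + (51 + 43)/(2*(-3) + 68))² = (-158 + 94/(-6 + 68))² = (-158 + 94/62)² = (-158 + 94*(1/62))² = (-158 + 47/31)² = (-4851/31)² = 23532201/961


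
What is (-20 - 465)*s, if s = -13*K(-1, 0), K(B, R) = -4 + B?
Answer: -31525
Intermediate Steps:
s = 65 (s = -13*(-4 - 1) = -13*(-5) = 65)
(-20 - 465)*s = (-20 - 465)*65 = -485*65 = -31525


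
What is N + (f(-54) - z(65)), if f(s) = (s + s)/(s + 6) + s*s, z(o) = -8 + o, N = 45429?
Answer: 193161/4 ≈ 48290.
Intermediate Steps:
f(s) = s**2 + 2*s/(6 + s) (f(s) = (2*s)/(6 + s) + s**2 = 2*s/(6 + s) + s**2 = s**2 + 2*s/(6 + s))
N + (f(-54) - z(65)) = 45429 + (-54*(2 + (-54)**2 + 6*(-54))/(6 - 54) - (-8 + 65)) = 45429 + (-54*(2 + 2916 - 324)/(-48) - 1*57) = 45429 + (-54*(-1/48)*2594 - 57) = 45429 + (11673/4 - 57) = 45429 + 11445/4 = 193161/4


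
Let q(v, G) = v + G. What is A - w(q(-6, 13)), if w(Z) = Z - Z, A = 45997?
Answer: 45997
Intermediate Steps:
q(v, G) = G + v
w(Z) = 0
A - w(q(-6, 13)) = 45997 - 1*0 = 45997 + 0 = 45997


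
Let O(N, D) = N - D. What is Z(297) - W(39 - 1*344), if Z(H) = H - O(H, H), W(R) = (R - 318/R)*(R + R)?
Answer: -185117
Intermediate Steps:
W(R) = 2*R*(R - 318/R) (W(R) = (R - 318/R)*(2*R) = 2*R*(R - 318/R))
Z(H) = H (Z(H) = H - (H - H) = H - 1*0 = H + 0 = H)
Z(297) - W(39 - 1*344) = 297 - (-636 + 2*(39 - 1*344)**2) = 297 - (-636 + 2*(39 - 344)**2) = 297 - (-636 + 2*(-305)**2) = 297 - (-636 + 2*93025) = 297 - (-636 + 186050) = 297 - 1*185414 = 297 - 185414 = -185117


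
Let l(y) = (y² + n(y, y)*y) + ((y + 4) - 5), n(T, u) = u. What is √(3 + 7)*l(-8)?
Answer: 119*√10 ≈ 376.31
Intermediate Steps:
l(y) = -1 + y + 2*y² (l(y) = (y² + y*y) + ((y + 4) - 5) = (y² + y²) + ((4 + y) - 5) = 2*y² + (-1 + y) = -1 + y + 2*y²)
√(3 + 7)*l(-8) = √(3 + 7)*(-1 - 8 + 2*(-8)²) = √10*(-1 - 8 + 2*64) = √10*(-1 - 8 + 128) = √10*119 = 119*√10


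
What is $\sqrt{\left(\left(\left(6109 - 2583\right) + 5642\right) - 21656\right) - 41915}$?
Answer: $i \sqrt{54403} \approx 233.24 i$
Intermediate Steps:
$\sqrt{\left(\left(\left(6109 - 2583\right) + 5642\right) - 21656\right) - 41915} = \sqrt{\left(\left(3526 + 5642\right) - 21656\right) - 41915} = \sqrt{\left(9168 - 21656\right) - 41915} = \sqrt{-12488 - 41915} = \sqrt{-54403} = i \sqrt{54403}$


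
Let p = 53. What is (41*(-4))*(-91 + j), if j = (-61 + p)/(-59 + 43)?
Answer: 14842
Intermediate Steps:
j = ½ (j = (-61 + 53)/(-59 + 43) = -8/(-16) = -8*(-1/16) = ½ ≈ 0.50000)
(41*(-4))*(-91 + j) = (41*(-4))*(-91 + ½) = -164*(-181/2) = 14842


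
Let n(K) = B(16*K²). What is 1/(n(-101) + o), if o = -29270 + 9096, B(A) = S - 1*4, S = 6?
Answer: -1/20172 ≈ -4.9574e-5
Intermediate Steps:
B(A) = 2 (B(A) = 6 - 1*4 = 6 - 4 = 2)
o = -20174
n(K) = 2
1/(n(-101) + o) = 1/(2 - 20174) = 1/(-20172) = -1/20172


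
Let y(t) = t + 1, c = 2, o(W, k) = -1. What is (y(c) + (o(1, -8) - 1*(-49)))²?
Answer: 2601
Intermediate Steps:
y(t) = 1 + t
(y(c) + (o(1, -8) - 1*(-49)))² = ((1 + 2) + (-1 - 1*(-49)))² = (3 + (-1 + 49))² = (3 + 48)² = 51² = 2601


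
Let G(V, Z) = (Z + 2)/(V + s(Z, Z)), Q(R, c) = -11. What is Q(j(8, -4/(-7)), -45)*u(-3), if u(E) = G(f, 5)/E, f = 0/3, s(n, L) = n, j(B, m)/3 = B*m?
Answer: 77/15 ≈ 5.1333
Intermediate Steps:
j(B, m) = 3*B*m (j(B, m) = 3*(B*m) = 3*B*m)
f = 0 (f = 0*(⅓) = 0)
G(V, Z) = (2 + Z)/(V + Z) (G(V, Z) = (Z + 2)/(V + Z) = (2 + Z)/(V + Z))
u(E) = 7/(5*E) (u(E) = ((2 + 5)/(0 + 5))/E = (7/5)/E = ((⅕)*7)/E = 7/(5*E))
Q(j(8, -4/(-7)), -45)*u(-3) = -77/(5*(-3)) = -77*(-1)/(5*3) = -11*(-7/15) = 77/15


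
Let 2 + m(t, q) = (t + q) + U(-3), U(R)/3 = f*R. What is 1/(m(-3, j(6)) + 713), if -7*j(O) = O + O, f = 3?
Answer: 7/4755 ≈ 0.0014721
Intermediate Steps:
j(O) = -2*O/7 (j(O) = -(O + O)/7 = -2*O/7)
U(R) = 9*R (U(R) = 3*(3*R) = 9*R)
m(t, q) = -29 + q + t (m(t, q) = -2 + ((t + q) + 9*(-3)) = -2 + ((q + t) - 27) = -2 + (-27 + q + t) = -29 + q + t)
1/(m(-3, j(6)) + 713) = 1/((-29 - 2/7*6 - 3) + 713) = 1/((-29 - 12/7 - 3) + 713) = 1/(-236/7 + 713) = 1/(4755/7) = 7/4755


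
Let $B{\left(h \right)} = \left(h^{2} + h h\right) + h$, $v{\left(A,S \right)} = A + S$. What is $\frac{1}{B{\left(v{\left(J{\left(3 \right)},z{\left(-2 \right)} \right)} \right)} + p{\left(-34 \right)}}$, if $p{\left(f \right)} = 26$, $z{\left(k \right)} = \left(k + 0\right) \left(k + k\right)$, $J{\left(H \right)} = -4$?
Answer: $\frac{1}{62} \approx 0.016129$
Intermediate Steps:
$z{\left(k \right)} = 2 k^{2}$ ($z{\left(k \right)} = k 2 k = 2 k^{2}$)
$B{\left(h \right)} = h + 2 h^{2}$ ($B{\left(h \right)} = \left(h^{2} + h^{2}\right) + h = 2 h^{2} + h = h + 2 h^{2}$)
$\frac{1}{B{\left(v{\left(J{\left(3 \right)},z{\left(-2 \right)} \right)} \right)} + p{\left(-34 \right)}} = \frac{1}{\left(-4 + 2 \left(-2\right)^{2}\right) \left(1 + 2 \left(-4 + 2 \left(-2\right)^{2}\right)\right) + 26} = \frac{1}{\left(-4 + 2 \cdot 4\right) \left(1 + 2 \left(-4 + 2 \cdot 4\right)\right) + 26} = \frac{1}{\left(-4 + 8\right) \left(1 + 2 \left(-4 + 8\right)\right) + 26} = \frac{1}{4 \left(1 + 2 \cdot 4\right) + 26} = \frac{1}{4 \left(1 + 8\right) + 26} = \frac{1}{4 \cdot 9 + 26} = \frac{1}{36 + 26} = \frac{1}{62}$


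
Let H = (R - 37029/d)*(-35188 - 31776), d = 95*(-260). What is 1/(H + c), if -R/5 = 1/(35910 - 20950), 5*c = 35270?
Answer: -4618900/431001965497 ≈ -1.0717e-5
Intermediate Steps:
d = -24700
c = 7054 (c = (⅕)*35270 = 7054)
R = -1/2992 (R = -5/(35910 - 20950) = -5/14960 = -5*1/14960 = -1/2992 ≈ -0.00033422)
H = -463583686097/4618900 (H = (-1/2992 - 37029/(-24700))*(-35188 - 31776) = (-1/2992 - 37029*(-1/24700))*(-66964) = (-1/2992 + 37029/24700)*(-66964) = (27691517/18475600)*(-66964) = -463583686097/4618900 ≈ -1.0037e+5)
1/(H + c) = 1/(-463583686097/4618900 + 7054) = 1/(-431001965497/4618900) = -4618900/431001965497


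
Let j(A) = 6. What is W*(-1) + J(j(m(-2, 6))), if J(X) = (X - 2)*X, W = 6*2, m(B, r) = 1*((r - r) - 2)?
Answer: 12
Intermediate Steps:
m(B, r) = -2 (m(B, r) = 1*(0 - 2) = 1*(-2) = -2)
W = 12
J(X) = X*(-2 + X) (J(X) = (-2 + X)*X = X*(-2 + X))
W*(-1) + J(j(m(-2, 6))) = 12*(-1) + 6*(-2 + 6) = -12 + 6*4 = -12 + 24 = 12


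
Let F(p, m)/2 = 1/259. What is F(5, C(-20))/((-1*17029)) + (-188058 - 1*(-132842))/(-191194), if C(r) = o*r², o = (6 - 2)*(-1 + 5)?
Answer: 121765196494/421631620067 ≈ 0.28879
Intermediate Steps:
o = 16 (o = 4*4 = 16)
C(r) = 16*r²
F(p, m) = 2/259
F(5, C(-20))/((-1*17029)) + (-188058 - 1*(-132842))/(-191194) = 2/(259*((-1*17029))) + (-188058 - 1*(-132842))/(-191194) = (2/259)/(-17029) + (-188058 + 132842)*(-1/191194) = (2/259)*(-1/17029) - 55216*(-1/191194) = -2/4410511 + 27608/95597 = 121765196494/421631620067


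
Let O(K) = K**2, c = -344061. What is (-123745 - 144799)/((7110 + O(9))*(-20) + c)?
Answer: 268544/487881 ≈ 0.55043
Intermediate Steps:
(-123745 - 144799)/((7110 + O(9))*(-20) + c) = (-123745 - 144799)/((7110 + 9**2)*(-20) - 344061) = -268544/((7110 + 81)*(-20) - 344061) = -268544/(7191*(-20) - 344061) = -268544/(-143820 - 344061) = -268544/(-487881) = -268544*(-1/487881) = 268544/487881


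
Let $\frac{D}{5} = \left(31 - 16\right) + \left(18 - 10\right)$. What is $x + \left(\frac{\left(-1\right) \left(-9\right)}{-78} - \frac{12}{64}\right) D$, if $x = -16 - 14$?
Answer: $- \frac{13485}{208} \approx -64.832$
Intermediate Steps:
$x = -30$
$D = 115$ ($D = 5 \left(\left(31 - 16\right) + \left(18 - 10\right)\right) = 5 \left(15 + \left(18 - 10\right)\right) = 5 \left(15 + 8\right) = 5 \cdot 23 = 115$)
$x + \left(\frac{\left(-1\right) \left(-9\right)}{-78} - \frac{12}{64}\right) D = -30 + \left(\frac{\left(-1\right) \left(-9\right)}{-78} - \frac{12}{64}\right) 115 = -30 + \left(9 \left(- \frac{1}{78}\right) - \frac{3}{16}\right) 115 = -30 + \left(- \frac{3}{26} - \frac{3}{16}\right) 115 = -30 - \frac{7245}{208} = - \frac{13485}{208}$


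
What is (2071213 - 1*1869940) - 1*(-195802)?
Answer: 397075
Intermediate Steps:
(2071213 - 1*1869940) - 1*(-195802) = (2071213 - 1869940) + 195802 = 201273 + 195802 = 397075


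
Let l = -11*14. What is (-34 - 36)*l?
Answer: 10780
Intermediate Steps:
l = -154
(-34 - 36)*l = (-34 - 36)*(-154) = -70*(-154) = 10780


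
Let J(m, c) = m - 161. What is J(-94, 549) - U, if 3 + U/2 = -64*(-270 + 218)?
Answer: -6905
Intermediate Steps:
U = 6650 (U = -6 + 2*(-64*(-270 + 218)) = -6 + 2*(-64*(-52)) = -6 + 2*3328 = -6 + 6656 = 6650)
J(m, c) = -161 + m
J(-94, 549) - U = (-161 - 94) - 1*6650 = -255 - 6650 = -6905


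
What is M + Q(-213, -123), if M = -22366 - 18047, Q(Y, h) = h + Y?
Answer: -40749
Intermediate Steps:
Q(Y, h) = Y + h
M = -40413
M + Q(-213, -123) = -40413 + (-213 - 123) = -40413 - 336 = -40749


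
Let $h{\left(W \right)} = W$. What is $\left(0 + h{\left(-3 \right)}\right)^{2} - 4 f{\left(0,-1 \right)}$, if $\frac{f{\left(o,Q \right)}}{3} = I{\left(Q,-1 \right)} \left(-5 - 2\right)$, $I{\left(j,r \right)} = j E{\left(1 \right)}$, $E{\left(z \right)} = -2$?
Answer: $177$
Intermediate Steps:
$I{\left(j,r \right)} = - 2 j$ ($I{\left(j,r \right)} = j \left(-2\right) = - 2 j$)
$f{\left(o,Q \right)} = 42 Q$ ($f{\left(o,Q \right)} = 3 - 2 Q \left(-5 - 2\right) = 3 - 2 Q \left(-7\right) = 3 \cdot 14 Q = 42 Q$)
$\left(0 + h{\left(-3 \right)}\right)^{2} - 4 f{\left(0,-1 \right)} = \left(0 - 3\right)^{2} - 4 \cdot 42 \left(-1\right) = \left(-3\right)^{2} - -168 = 9 + 168 = 177$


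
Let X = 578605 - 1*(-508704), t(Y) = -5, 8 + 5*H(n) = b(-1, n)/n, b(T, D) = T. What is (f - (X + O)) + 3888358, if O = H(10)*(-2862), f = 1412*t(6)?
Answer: 69733814/25 ≈ 2.7894e+6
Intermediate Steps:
H(n) = -8/5 - 1/(5*n) (H(n) = -8/5 + (-1/n)/5 = -8/5 - 1/(5*n))
X = 1087309 (X = 578605 + 508704 = 1087309)
f = -7060 (f = 1412*(-5) = -7060)
O = 115911/25 (O = ((⅕)*(-1 - 8*10)/10)*(-2862) = ((⅕)*(⅒)*(-1 - 80))*(-2862) = ((⅕)*(⅒)*(-81))*(-2862) = -81/50*(-2862) = 115911/25 ≈ 4636.4)
(f - (X + O)) + 3888358 = (-7060 - (1087309 + 115911/25)) + 3888358 = (-7060 - 1*27298636/25) + 3888358 = (-7060 - 27298636/25) + 3888358 = -27475136/25 + 3888358 = 69733814/25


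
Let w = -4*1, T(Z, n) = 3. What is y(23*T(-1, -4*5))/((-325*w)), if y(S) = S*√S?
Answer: 69*√69/1300 ≈ 0.44089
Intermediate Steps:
w = -4
y(S) = S^(3/2)
y(23*T(-1, -4*5))/((-325*w)) = (23*3)^(3/2)/((-325*(-4))) = 69^(3/2)/1300 = (69*√69)*(1/1300) = 69*√69/1300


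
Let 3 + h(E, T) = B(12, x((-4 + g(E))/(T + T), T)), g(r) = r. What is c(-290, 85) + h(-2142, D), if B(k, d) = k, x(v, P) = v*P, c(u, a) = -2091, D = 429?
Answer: -2082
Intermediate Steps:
x(v, P) = P*v
h(E, T) = 9 (h(E, T) = -3 + 12 = 9)
c(-290, 85) + h(-2142, D) = -2091 + 9 = -2082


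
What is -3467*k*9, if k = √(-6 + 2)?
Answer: -62406*I ≈ -62406.0*I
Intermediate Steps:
k = 2*I (k = √(-4) = 2*I ≈ 2.0*I)
-3467*k*9 = -3467*2*I*9 = -62406*I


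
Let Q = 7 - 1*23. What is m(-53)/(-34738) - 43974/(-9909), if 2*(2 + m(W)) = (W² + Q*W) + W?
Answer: 83874034/19123269 ≈ 4.3860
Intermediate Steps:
Q = -16 (Q = 7 - 23 = -16)
m(W) = -2 + W²/2 - 15*W/2 (m(W) = -2 + ((W² - 16*W) + W)/2 = -2 + (W² - 15*W)/2 = -2 + (W²/2 - 15*W/2) = -2 + W²/2 - 15*W/2)
m(-53)/(-34738) - 43974/(-9909) = (-2 + (½)*(-53)² - 15/2*(-53))/(-34738) - 43974/(-9909) = (-2 + (½)*2809 + 795/2)*(-1/34738) - 43974*(-1/9909) = (-2 + 2809/2 + 795/2)*(-1/34738) + 4886/1101 = 1800*(-1/34738) + 4886/1101 = -900/17369 + 4886/1101 = 83874034/19123269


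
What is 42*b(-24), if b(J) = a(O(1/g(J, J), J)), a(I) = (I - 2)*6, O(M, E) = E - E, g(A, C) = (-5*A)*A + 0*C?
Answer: -504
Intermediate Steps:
g(A, C) = -5*A² (g(A, C) = -5*A² + 0 = -5*A²)
O(M, E) = 0
a(I) = -12 + 6*I (a(I) = (-2 + I)*6 = -12 + 6*I)
b(J) = -12 (b(J) = -12 + 6*0 = -12 + 0 = -12)
42*b(-24) = 42*(-12) = -504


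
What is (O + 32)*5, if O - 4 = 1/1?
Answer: 185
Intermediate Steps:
O = 5 (O = 4 + 1/1 = 4 + 1 = 5)
(O + 32)*5 = (5 + 32)*5 = 37*5 = 185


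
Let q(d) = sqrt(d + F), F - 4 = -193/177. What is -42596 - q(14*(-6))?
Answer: -42596 - I*sqrt(2540481)/177 ≈ -42596.0 - 9.005*I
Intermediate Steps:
F = 515/177 (F = 4 - 193/177 = 515/177 ≈ 2.9096)
q(d) = sqrt(515/177 + d) (q(d) = sqrt(d + 515/177) = sqrt(515/177 + d))
-42596 - q(14*(-6)) = -42596 - sqrt(91155 + 31329*(14*(-6)))/177 = -42596 - sqrt(91155 + 31329*(-84))/177 = -42596 - sqrt(91155 - 2631636)/177 = -42596 - sqrt(-2540481)/177 = -42596 - I*sqrt(2540481)/177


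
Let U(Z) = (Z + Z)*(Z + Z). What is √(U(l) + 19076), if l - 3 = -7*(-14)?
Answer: 2*√14970 ≈ 244.70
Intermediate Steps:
l = 101 (l = 3 - 7*(-14) = 3 + 98 = 101)
U(Z) = 4*Z² (U(Z) = (2*Z)*(2*Z) = 4*Z²)
√(U(l) + 19076) = √(4*101² + 19076) = √(4*10201 + 19076) = √(40804 + 19076) = √59880 = 2*√14970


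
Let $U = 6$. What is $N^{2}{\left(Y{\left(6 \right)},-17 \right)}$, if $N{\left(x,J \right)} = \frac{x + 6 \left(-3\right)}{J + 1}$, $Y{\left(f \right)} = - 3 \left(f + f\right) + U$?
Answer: $9$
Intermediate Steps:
$Y{\left(f \right)} = 6 - 6 f$ ($Y{\left(f \right)} = - 3 \left(f + f\right) + 6 = - 3 \cdot 2 f + 6 = - 6 f + 6 = 6 - 6 f$)
$N{\left(x,J \right)} = \frac{-18 + x}{1 + J}$ ($N{\left(x,J \right)} = \frac{x - 18}{1 + J} = \frac{-18 + x}{1 + J}$)
$N^{2}{\left(Y{\left(6 \right)},-17 \right)} = \left(\frac{-18 + \left(6 - 36\right)}{1 - 17}\right)^{2} = \left(\frac{-18 + \left(6 - 36\right)}{-16}\right)^{2} = \left(- \frac{-18 - 30}{16}\right)^{2} = \left(\left(- \frac{1}{16}\right) \left(-48\right)\right)^{2} = 3^{2} = 9$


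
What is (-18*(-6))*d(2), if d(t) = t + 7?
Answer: 972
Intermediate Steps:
d(t) = 7 + t
(-18*(-6))*d(2) = (-18*(-6))*(7 + 2) = 108*9 = 972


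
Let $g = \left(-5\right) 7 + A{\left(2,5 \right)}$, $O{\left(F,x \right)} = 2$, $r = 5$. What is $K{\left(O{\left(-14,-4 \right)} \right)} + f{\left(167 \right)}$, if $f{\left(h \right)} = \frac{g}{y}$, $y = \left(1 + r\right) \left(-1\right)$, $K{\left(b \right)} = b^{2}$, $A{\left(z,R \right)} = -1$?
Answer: $10$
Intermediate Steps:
$y = -6$ ($y = \left(1 + 5\right) \left(-1\right) = 6 \left(-1\right) = -6$)
$g = -36$ ($g = \left(-5\right) 7 - 1 = -35 - 1 = -36$)
$f{\left(h \right)} = 6$ ($f{\left(h \right)} = - \frac{36}{-6} = \left(-36\right) \left(- \frac{1}{6}\right) = 6$)
$K{\left(O{\left(-14,-4 \right)} \right)} + f{\left(167 \right)} = 2^{2} + 6 = 4 + 6 = 10$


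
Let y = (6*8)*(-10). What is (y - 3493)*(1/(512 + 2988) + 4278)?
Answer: -59487732973/3500 ≈ -1.6996e+7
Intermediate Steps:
y = -480 (y = 48*(-10) = -480)
(y - 3493)*(1/(512 + 2988) + 4278) = (-480 - 3493)*(1/(512 + 2988) + 4278) = -3973*(1/3500 + 4278) = -3973*14973001/3500 = -59487732973/3500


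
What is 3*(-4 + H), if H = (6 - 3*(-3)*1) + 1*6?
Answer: 51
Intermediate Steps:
H = 21 (H = (6 + 9*1) + 6 = (6 + 9) + 6 = 15 + 6 = 21)
3*(-4 + H) = 3*(-4 + 21) = 3*17 = 51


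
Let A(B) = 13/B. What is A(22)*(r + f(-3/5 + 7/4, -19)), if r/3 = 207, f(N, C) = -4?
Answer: 8021/22 ≈ 364.59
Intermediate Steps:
r = 621 (r = 3*207 = 621)
A(22)*(r + f(-3/5 + 7/4, -19)) = (13/22)*(621 - 4) = (13*(1/22))*617 = (13/22)*617 = 8021/22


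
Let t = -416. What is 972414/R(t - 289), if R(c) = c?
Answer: -324138/235 ≈ -1379.3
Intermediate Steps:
972414/R(t - 289) = 972414/(-416 - 289) = 972414/(-705) = 972414*(-1/705) = -324138/235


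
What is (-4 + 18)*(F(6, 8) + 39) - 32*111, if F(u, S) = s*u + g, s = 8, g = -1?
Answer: -2348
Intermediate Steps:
F(u, S) = -1 + 8*u (F(u, S) = 8*u - 1 = -1 + 8*u)
(-4 + 18)*(F(6, 8) + 39) - 32*111 = (-4 + 18)*((-1 + 8*6) + 39) - 32*111 = 14*((-1 + 48) + 39) - 3552 = 14*(47 + 39) - 3552 = 14*86 - 3552 = 1204 - 3552 = -2348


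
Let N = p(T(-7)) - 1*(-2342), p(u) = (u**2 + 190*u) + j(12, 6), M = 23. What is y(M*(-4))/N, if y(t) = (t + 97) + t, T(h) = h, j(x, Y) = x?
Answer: -3/37 ≈ -0.081081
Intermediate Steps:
y(t) = 97 + 2*t (y(t) = (97 + t) + t = 97 + 2*t)
p(u) = 12 + u**2 + 190*u (p(u) = (u**2 + 190*u) + 12 = 12 + u**2 + 190*u)
N = 1073 (N = (12 + (-7)**2 + 190*(-7)) - 1*(-2342) = (12 + 49 - 1330) + 2342 = -1269 + 2342 = 1073)
y(M*(-4))/N = (97 + 2*(23*(-4)))/1073 = (97 + 2*(-92))*(1/1073) = (97 - 184)*(1/1073) = -87*1/1073 = -3/37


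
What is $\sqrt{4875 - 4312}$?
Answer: $\sqrt{563} \approx 23.728$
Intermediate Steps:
$\sqrt{4875 - 4312} = \sqrt{563}$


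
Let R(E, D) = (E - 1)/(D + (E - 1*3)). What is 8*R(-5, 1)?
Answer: 48/7 ≈ 6.8571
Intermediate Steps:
R(E, D) = (-1 + E)/(-3 + D + E) (R(E, D) = (-1 + E)/(D + (E - 3)) = (-1 + E)/(D + (-3 + E)) = (-1 + E)/(-3 + D + E))
8*R(-5, 1) = 8*((-1 - 5)/(-3 + 1 - 5)) = 8*(-6/(-7)) = 8*(-⅐*(-6)) = 8*(6/7) = 48/7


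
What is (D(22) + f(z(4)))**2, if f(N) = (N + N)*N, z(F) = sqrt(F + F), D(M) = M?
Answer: 1444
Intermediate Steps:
z(F) = sqrt(2)*sqrt(F) (z(F) = sqrt(2*F) = sqrt(2)*sqrt(F))
f(N) = 2*N**2 (f(N) = (2*N)*N = 2*N**2)
(D(22) + f(z(4)))**2 = (22 + 2*(sqrt(2)*sqrt(4))**2)**2 = (22 + 2*(sqrt(2)*2)**2)**2 = (22 + 2*(2*sqrt(2))**2)**2 = (22 + 2*8)**2 = (22 + 16)**2 = 38**2 = 1444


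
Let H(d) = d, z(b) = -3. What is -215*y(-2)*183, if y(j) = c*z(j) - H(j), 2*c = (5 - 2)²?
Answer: 904935/2 ≈ 4.5247e+5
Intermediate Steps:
c = 9/2 (c = (5 - 2)²/2 = (½)*3² = (½)*9 = 9/2 ≈ 4.5000)
y(j) = -27/2 - j (y(j) = (9/2)*(-3) - j = -27/2 - j)
-215*y(-2)*183 = -215*(-27/2 - 1*(-2))*183 = -215*(-27/2 + 2)*183 = -215*(-23/2)*183 = (4945/2)*183 = 904935/2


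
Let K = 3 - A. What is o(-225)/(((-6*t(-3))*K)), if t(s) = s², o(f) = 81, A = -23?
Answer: -3/52 ≈ -0.057692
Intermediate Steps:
K = 26 (K = 3 - 1*(-23) = 3 + 23 = 26)
o(-225)/(((-6*t(-3))*K)) = 81/((-6*(-3)²*26)) = 81/((-6*9*26)) = 81/((-54*26)) = 81/(-1404) = 81*(-1/1404) = -3/52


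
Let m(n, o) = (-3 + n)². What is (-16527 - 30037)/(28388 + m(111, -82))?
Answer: -11641/10013 ≈ -1.1626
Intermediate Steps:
(-16527 - 30037)/(28388 + m(111, -82)) = (-16527 - 30037)/(28388 + (-3 + 111)²) = -46564/(28388 + 108²) = -46564/(28388 + 11664) = -46564/40052 = -46564*1/40052 = -11641/10013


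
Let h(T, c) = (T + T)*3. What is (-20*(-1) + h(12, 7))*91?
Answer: 8372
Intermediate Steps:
h(T, c) = 6*T (h(T, c) = (2*T)*3 = 6*T)
(-20*(-1) + h(12, 7))*91 = (-20*(-1) + 6*12)*91 = (20 + 72)*91 = 92*91 = 8372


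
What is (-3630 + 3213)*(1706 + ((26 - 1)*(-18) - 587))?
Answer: -278973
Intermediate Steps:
(-3630 + 3213)*(1706 + ((26 - 1)*(-18) - 587)) = -417*(1706 + (25*(-18) - 587)) = -417*(1706 + (-450 - 587)) = -417*(1706 - 1037) = -417*669 = -278973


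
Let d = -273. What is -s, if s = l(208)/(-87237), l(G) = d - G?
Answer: -481/87237 ≈ -0.0055137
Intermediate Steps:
l(G) = -273 - G
s = 481/87237 (s = (-273 - 1*208)/(-87237) = (-273 - 208)*(-1/87237) = -481*(-1/87237) = 481/87237 ≈ 0.0055137)
-s = -1*481/87237 = -481/87237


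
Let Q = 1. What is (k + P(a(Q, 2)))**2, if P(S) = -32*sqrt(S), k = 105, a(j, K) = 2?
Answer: 13073 - 6720*sqrt(2) ≈ 3569.5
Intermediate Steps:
(k + P(a(Q, 2)))**2 = (105 - 32*sqrt(2))**2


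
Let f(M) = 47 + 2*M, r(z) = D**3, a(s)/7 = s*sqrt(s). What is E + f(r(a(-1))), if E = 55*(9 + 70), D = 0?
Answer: 4392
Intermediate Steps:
a(s) = 7*s**(3/2) (a(s) = 7*(s*sqrt(s)) = 7*s**(3/2))
r(z) = 0 (r(z) = 0**3 = 0)
E = 4345 (E = 55*79 = 4345)
E + f(r(a(-1))) = 4345 + (47 + 2*0) = 4345 + (47 + 0) = 4345 + 47 = 4392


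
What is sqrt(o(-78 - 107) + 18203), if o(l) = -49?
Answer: sqrt(18154) ≈ 134.74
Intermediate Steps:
sqrt(o(-78 - 107) + 18203) = sqrt(-49 + 18203) = sqrt(18154)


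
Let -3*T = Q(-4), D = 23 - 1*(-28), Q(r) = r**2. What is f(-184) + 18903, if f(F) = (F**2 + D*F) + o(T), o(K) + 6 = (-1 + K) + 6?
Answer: 130106/3 ≈ 43369.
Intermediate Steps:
D = 51 (D = 23 + 28 = 51)
T = -16/3 (T = -1/3*(-4)**2 = -1/3*16 = -16/3 ≈ -5.3333)
o(K) = -1 + K (o(K) = -6 + ((-1 + K) + 6) = -6 + (5 + K) = -1 + K)
f(F) = -19/3 + F**2 + 51*F (f(F) = (F**2 + 51*F) + (-1 - 16/3) = (F**2 + 51*F) - 19/3 = -19/3 + F**2 + 51*F)
f(-184) + 18903 = (-19/3 + (-184)**2 + 51*(-184)) + 18903 = (-19/3 + 33856 - 9384) + 18903 = 73397/3 + 18903 = 130106/3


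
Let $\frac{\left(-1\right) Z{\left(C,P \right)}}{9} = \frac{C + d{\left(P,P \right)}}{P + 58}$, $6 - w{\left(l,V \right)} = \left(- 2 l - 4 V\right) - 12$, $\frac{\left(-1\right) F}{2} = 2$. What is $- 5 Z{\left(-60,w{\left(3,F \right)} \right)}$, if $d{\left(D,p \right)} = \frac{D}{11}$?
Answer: $- \frac{4890}{121} \approx -40.413$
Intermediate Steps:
$d{\left(D,p \right)} = \frac{D}{11}$ ($d{\left(D,p \right)} = D \frac{1}{11} = \frac{D}{11}$)
$F = -4$ ($F = \left(-2\right) 2 = -4$)
$w{\left(l,V \right)} = 18 + 2 l + 4 V$ ($w{\left(l,V \right)} = 6 - \left(\left(- 2 l - 4 V\right) - 12\right) = 6 - \left(\left(- 4 V - 2 l\right) - 12\right) = 6 - \left(-12 - 4 V - 2 l\right) = 6 + \left(12 + 2 l + 4 V\right) = 18 + 2 l + 4 V$)
$Z{\left(C,P \right)} = - \frac{9 \left(C + \frac{P}{11}\right)}{58 + P}$ ($Z{\left(C,P \right)} = - 9 \frac{C + \frac{P}{11}}{P + 58} = - 9 \frac{C + \frac{P}{11}}{58 + P} = - \frac{9 \left(C + \frac{P}{11}\right)}{58 + P}$)
$- 5 Z{\left(-60,w{\left(3,F \right)} \right)} = - 5 \frac{9 \left(- (18 + 2 \cdot 3 + 4 \left(-4\right)) - -660\right)}{11 \left(58 + \left(18 + 2 \cdot 3 + 4 \left(-4\right)\right)\right)} = - 5 \frac{9 \left(- (18 + 6 - 16) + 660\right)}{11 \left(58 + \left(18 + 6 - 16\right)\right)} = - 5 \frac{9 \left(\left(-1\right) 8 + 660\right)}{11 \left(58 + 8\right)} = - 5 \frac{9 \left(-8 + 660\right)}{11 \cdot 66} = - 5 \cdot \frac{9}{11} \cdot \frac{1}{66} \cdot 652 = \left(-5\right) \frac{978}{121} = - \frac{4890}{121}$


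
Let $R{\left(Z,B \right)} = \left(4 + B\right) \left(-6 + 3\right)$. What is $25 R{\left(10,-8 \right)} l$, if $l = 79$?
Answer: $23700$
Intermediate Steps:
$R{\left(Z,B \right)} = -12 - 3 B$ ($R{\left(Z,B \right)} = \left(4 + B\right) \left(-3\right) = -12 - 3 B$)
$25 R{\left(10,-8 \right)} l = 25 \left(-12 - -24\right) 79 = 25 \left(-12 + 24\right) 79 = 25 \cdot 12 \cdot 79 = 300 \cdot 79 = 23700$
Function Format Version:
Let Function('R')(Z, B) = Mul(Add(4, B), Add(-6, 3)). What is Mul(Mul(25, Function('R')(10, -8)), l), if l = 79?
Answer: 23700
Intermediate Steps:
Function('R')(Z, B) = Add(-12, Mul(-3, B)) (Function('R')(Z, B) = Mul(Add(4, B), -3) = Add(-12, Mul(-3, B)))
Mul(Mul(25, Function('R')(10, -8)), l) = Mul(Mul(25, Add(-12, Mul(-3, -8))), 79) = Mul(Mul(25, Add(-12, 24)), 79) = Mul(Mul(25, 12), 79) = Mul(300, 79) = 23700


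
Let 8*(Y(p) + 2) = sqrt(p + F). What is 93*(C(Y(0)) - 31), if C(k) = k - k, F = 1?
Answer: -2883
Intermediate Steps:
Y(p) = -2 + sqrt(1 + p)/8 (Y(p) = -2 + sqrt(p + 1)/8 = -2 + sqrt(1 + p)/8)
C(k) = 0
93*(C(Y(0)) - 31) = 93*(0 - 31) = 93*(-31) = -2883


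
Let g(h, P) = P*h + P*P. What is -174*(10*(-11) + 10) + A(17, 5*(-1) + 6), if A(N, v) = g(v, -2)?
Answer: 17402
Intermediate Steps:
g(h, P) = P² + P*h (g(h, P) = P*h + P² = P² + P*h)
A(N, v) = 4 - 2*v (A(N, v) = -2*(-2 + v) = 4 - 2*v)
-174*(10*(-11) + 10) + A(17, 5*(-1) + 6) = -174*(10*(-11) + 10) + (4 - 2*(5*(-1) + 6)) = -174*(-110 + 10) + (4 - 2*(-5 + 6)) = -174*(-100) + (4 - 2*1) = 17400 + (4 - 2) = 17400 + 2 = 17402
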